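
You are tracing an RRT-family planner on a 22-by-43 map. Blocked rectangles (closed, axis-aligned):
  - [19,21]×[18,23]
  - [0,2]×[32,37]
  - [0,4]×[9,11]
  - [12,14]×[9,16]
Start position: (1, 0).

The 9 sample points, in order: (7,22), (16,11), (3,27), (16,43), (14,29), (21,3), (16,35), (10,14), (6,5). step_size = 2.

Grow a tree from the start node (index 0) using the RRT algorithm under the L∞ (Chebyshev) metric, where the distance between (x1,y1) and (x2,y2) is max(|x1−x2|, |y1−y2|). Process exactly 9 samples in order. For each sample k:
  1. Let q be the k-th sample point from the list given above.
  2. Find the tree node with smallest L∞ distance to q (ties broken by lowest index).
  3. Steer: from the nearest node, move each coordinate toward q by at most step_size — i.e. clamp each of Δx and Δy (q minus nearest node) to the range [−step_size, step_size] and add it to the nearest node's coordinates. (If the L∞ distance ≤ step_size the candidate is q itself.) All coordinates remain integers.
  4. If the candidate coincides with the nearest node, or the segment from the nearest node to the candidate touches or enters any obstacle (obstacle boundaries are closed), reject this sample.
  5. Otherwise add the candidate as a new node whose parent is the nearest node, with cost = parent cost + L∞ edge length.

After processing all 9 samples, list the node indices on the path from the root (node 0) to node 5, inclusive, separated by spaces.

Path: 0 1 2 3 4 5

1. q=(7,22) nearest=0 d=22 new=(3,2) → add node 1 parent=0 cost=2
2. q=(16,11) nearest=1 d=13 new=(5,4) → add node 2 parent=1 cost=4
3. q=(3,27) nearest=2 d=23 new=(3,6) → add node 3 parent=2 cost=6
4. q=(16,43) nearest=3 d=37 new=(5,8) → add node 4 parent=3 cost=8
5. q=(14,29) nearest=4 d=21 new=(7,10) → add node 5 parent=4 cost=10
6. q=(21,3) nearest=5 d=14 new=(9,8) → add node 6 parent=5 cost=12
7. q=(16,35) nearest=5 d=25 new=(9,12) → add node 7 parent=5 cost=12
8. q=(10,14) nearest=7 d=2 new=(10,14) → add node 8 parent=7 cost=14
9. q=(6,5) nearest=2 d=1 new=(6,5) → add node 9 parent=2 cost=5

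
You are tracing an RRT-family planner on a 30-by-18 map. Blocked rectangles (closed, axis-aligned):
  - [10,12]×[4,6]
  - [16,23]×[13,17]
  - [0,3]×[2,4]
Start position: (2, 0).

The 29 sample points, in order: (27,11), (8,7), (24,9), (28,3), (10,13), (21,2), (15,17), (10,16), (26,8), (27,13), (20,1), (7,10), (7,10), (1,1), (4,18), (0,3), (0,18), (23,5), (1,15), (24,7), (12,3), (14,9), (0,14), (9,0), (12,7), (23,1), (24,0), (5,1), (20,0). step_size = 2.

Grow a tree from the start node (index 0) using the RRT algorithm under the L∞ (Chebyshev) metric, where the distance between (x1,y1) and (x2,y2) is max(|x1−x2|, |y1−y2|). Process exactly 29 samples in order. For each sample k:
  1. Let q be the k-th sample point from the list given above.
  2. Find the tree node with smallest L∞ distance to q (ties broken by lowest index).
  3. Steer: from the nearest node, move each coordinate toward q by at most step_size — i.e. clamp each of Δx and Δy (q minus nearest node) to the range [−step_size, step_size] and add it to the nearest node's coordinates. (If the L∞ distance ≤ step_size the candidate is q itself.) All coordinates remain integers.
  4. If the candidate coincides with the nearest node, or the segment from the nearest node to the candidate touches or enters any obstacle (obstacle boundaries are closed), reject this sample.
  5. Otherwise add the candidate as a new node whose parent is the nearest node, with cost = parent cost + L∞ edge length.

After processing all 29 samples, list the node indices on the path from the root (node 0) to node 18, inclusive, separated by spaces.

1. q=(27,11) nearest=0 d=25 new=(4,2) → add node 1 parent=0 cost=2
2. q=(8,7) nearest=1 d=5 new=(6,4) → add node 2 parent=1 cost=4
3. q=(24,9) nearest=2 d=18 new=(8,6) → add node 3 parent=2 cost=6
4. q=(28,3) nearest=3 d=20 new=(10,4) → blocked by [10,12]×[4,6], reject
5. q=(10,13) nearest=3 d=7 new=(10,8) → add node 4 parent=3 cost=8
6. q=(21,2) nearest=4 d=11 new=(12,6) → blocked by [10,12]×[4,6], reject
7. q=(15,17) nearest=4 d=9 new=(12,10) → add node 5 parent=4 cost=10
8. q=(10,16) nearest=5 d=6 new=(10,12) → add node 6 parent=5 cost=12
9. q=(26,8) nearest=5 d=14 new=(14,8) → add node 7 parent=5 cost=12
10. q=(27,13) nearest=7 d=13 new=(16,10) → add node 8 parent=7 cost=14
11. q=(20,1) nearest=7 d=7 new=(16,6) → add node 9 parent=7 cost=14
12. q=(7,10) nearest=4 d=3 new=(8,10) → add node 10 parent=4 cost=10
13. q=(7,10) nearest=10 d=1 new=(7,10) → add node 11 parent=10 cost=11
14. q=(1,1) nearest=0 d=1 new=(1,1) → add node 12 parent=0 cost=1
15. q=(4,18) nearest=6 d=6 new=(8,14) → add node 13 parent=6 cost=14
16. q=(0,3) nearest=12 d=2 new=(0,3) → blocked by [0,3]×[2,4], reject
17. q=(0,18) nearest=10 d=8 new=(6,12) → add node 14 parent=10 cost=12
18. q=(23,5) nearest=8 d=7 new=(18,8) → add node 15 parent=8 cost=16
19. q=(1,15) nearest=14 d=5 new=(4,14) → add node 16 parent=14 cost=14
20. q=(24,7) nearest=15 d=6 new=(20,7) → add node 17 parent=15 cost=18
21. q=(12,3) nearest=3 d=4 new=(10,4) → blocked by [10,12]×[4,6], reject
22. q=(14,9) nearest=7 d=1 new=(14,9) → add node 18 parent=7 cost=13
23. q=(0,14) nearest=16 d=4 new=(2,14) → add node 19 parent=16 cost=16
24. q=(9,0) nearest=2 d=4 new=(8,2) → add node 20 parent=2 cost=6
25. q=(12,7) nearest=4 d=2 new=(12,7) → add node 21 parent=4 cost=10
26. q=(23,1) nearest=17 d=6 new=(22,5) → add node 22 parent=17 cost=20
27. q=(24,0) nearest=22 d=5 new=(24,3) → add node 23 parent=22 cost=22
28. q=(5,1) nearest=1 d=1 new=(5,1) → add node 24 parent=1 cost=3
29. q=(20,0) nearest=23 d=4 new=(22,1) → add node 25 parent=23 cost=24

Path: 0 1 2 3 4 5 7 18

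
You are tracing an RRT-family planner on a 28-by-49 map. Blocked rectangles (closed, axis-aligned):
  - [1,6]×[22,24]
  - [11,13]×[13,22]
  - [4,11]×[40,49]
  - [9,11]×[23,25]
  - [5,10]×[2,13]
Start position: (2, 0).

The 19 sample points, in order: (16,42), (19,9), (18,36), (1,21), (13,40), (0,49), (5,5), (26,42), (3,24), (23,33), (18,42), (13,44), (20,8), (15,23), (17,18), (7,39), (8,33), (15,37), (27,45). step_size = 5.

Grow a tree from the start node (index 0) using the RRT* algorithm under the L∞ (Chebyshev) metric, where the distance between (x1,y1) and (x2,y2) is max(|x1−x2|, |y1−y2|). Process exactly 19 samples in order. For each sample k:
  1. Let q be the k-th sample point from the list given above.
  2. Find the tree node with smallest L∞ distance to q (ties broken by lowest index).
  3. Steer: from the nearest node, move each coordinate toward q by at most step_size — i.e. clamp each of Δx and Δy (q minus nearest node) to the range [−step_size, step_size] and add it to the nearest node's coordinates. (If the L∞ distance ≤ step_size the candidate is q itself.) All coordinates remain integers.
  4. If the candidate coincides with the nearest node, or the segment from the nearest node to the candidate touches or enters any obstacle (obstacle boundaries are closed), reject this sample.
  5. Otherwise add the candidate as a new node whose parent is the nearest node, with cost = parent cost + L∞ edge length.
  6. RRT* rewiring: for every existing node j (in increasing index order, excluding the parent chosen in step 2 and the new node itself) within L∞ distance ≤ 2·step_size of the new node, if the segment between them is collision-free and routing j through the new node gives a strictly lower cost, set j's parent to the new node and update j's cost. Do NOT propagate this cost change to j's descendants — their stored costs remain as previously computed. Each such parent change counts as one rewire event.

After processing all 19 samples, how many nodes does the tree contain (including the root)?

Node count: 6

1. q=(16,42) nearest=0 d=42 new=(7,5) → blocked by [5,10]×[2,13], reject
2. q=(19,9) nearest=0 d=17 new=(7,5) → blocked by [5,10]×[2,13], reject
3. q=(18,36) nearest=0 d=36 new=(7,5) → blocked by [5,10]×[2,13], reject
4. q=(1,21) nearest=0 d=21 new=(1,5) → add node 1 parent=0 cost=5
5. q=(13,40) nearest=1 d=35 new=(6,10) → blocked by [5,10]×[2,13], reject
6. q=(0,49) nearest=1 d=44 new=(0,10) → add node 2 parent=1 cost=10
7. q=(5,5) nearest=1 d=4 new=(5,5) → blocked by [5,10]×[2,13], reject
8. q=(26,42) nearest=2 d=32 new=(5,15) → add node 3 parent=2 cost=15
9. q=(3,24) nearest=3 d=9 new=(3,20) → add node 4 parent=3 cost=20
10. q=(23,33) nearest=3 d=18 new=(10,20) → add node 5 parent=3 cost=20
11. q=(18,42) nearest=4 d=22 new=(8,25) → blocked by [1,6]×[22,24], reject
12. q=(13,44) nearest=4 d=24 new=(8,25) → blocked by [1,6]×[22,24], reject
13. q=(20,8) nearest=5 d=12 new=(15,15) → blocked by [11,13]×[13,22], reject
14. q=(15,23) nearest=5 d=5 new=(15,23) → blocked by [11,13]×[13,22], reject
15. q=(17,18) nearest=5 d=7 new=(15,18) → blocked by [11,13]×[13,22], reject
16. q=(7,39) nearest=4 d=19 new=(7,25) → blocked by [1,6]×[22,24], reject
17. q=(8,33) nearest=4 d=13 new=(8,25) → blocked by [1,6]×[22,24], reject
18. q=(15,37) nearest=4 d=17 new=(8,25) → blocked by [1,6]×[22,24], reject
19. q=(27,45) nearest=4 d=25 new=(8,25) → blocked by [1,6]×[22,24], reject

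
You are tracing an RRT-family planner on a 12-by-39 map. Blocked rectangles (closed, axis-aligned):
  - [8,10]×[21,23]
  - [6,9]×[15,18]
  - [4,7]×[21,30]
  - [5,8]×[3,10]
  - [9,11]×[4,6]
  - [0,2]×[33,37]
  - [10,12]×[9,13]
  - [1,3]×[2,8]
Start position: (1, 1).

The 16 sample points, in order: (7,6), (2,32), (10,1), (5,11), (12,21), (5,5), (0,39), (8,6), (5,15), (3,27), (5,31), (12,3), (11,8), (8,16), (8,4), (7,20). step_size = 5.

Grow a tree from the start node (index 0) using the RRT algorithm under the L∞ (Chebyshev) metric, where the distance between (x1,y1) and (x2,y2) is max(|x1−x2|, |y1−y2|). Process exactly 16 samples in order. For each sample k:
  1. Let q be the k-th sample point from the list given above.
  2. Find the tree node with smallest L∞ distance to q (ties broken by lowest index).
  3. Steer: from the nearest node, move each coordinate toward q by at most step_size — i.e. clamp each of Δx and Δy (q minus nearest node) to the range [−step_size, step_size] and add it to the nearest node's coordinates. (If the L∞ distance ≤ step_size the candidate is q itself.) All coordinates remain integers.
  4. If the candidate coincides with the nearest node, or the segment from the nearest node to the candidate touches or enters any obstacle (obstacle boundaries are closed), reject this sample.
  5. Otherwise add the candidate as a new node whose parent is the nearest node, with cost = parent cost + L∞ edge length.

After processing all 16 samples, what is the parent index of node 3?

Parent of node 3: 1

1. q=(7,6) nearest=0 d=6 new=(6,6) → blocked by [5,8]×[3,10], reject
2. q=(2,32) nearest=0 d=31 new=(2,6) → blocked by [1,3]×[2,8], reject
3. q=(10,1) nearest=0 d=9 new=(6,1) → add node 1 parent=0 cost=5
4. q=(5,11) nearest=0 d=10 new=(5,6) → blocked by [5,8]×[3,10], reject
5. q=(12,21) nearest=0 d=20 new=(6,6) → blocked by [5,8]×[3,10], reject
6. q=(5,5) nearest=0 d=4 new=(5,5) → blocked by [5,8]×[3,10], reject
7. q=(0,39) nearest=0 d=38 new=(0,6) → add node 2 parent=0 cost=5
8. q=(8,6) nearest=1 d=5 new=(8,6) → blocked by [5,8]×[3,10], reject
9. q=(5,15) nearest=2 d=9 new=(5,11) → blocked by [1,3]×[2,8], reject
10. q=(3,27) nearest=2 d=21 new=(3,11) → blocked by [1,3]×[2,8], reject
11. q=(5,31) nearest=2 d=25 new=(5,11) → blocked by [1,3]×[2,8], reject
12. q=(12,3) nearest=1 d=6 new=(11,3) → add node 3 parent=1 cost=10
13. q=(11,8) nearest=3 d=5 new=(11,8) → blocked by [9,11]×[4,6], reject
14. q=(8,16) nearest=2 d=10 new=(5,11) → blocked by [1,3]×[2,8], reject
15. q=(8,4) nearest=1 d=3 new=(8,4) → blocked by [5,8]×[3,10], reject
16. q=(7,20) nearest=2 d=14 new=(5,11) → blocked by [1,3]×[2,8], reject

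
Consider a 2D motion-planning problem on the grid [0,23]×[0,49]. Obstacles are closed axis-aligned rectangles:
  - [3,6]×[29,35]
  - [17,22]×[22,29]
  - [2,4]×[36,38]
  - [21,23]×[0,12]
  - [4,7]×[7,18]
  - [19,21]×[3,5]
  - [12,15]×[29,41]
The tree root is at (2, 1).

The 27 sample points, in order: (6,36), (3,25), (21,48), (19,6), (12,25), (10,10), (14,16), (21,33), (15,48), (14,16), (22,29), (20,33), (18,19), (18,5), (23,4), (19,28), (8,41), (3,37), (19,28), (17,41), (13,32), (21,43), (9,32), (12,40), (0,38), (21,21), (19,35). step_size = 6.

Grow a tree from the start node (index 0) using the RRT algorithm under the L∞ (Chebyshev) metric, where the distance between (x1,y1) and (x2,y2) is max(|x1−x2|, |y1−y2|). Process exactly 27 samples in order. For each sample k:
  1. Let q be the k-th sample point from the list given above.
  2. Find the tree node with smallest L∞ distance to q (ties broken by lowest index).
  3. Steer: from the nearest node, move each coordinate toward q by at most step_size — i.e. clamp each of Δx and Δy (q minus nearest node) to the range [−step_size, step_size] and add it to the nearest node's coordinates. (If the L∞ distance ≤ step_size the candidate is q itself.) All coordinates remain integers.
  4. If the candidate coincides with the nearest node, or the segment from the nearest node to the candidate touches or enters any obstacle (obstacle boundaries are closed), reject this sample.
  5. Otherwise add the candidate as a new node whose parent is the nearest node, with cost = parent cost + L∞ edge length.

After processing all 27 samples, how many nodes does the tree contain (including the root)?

1. q=(6,36) nearest=0 d=35 new=(6,7) → blocked by [4,7]×[7,18], reject
2. q=(3,25) nearest=0 d=24 new=(3,7) → add node 1 parent=0 cost=6
3. q=(21,48) nearest=1 d=41 new=(9,13) → blocked by [4,7]×[7,18], reject
4. q=(19,6) nearest=1 d=16 new=(9,6) → add node 2 parent=1 cost=12
5. q=(12,25) nearest=1 d=18 new=(9,13) → blocked by [4,7]×[7,18], reject
6. q=(10,10) nearest=2 d=4 new=(10,10) → add node 3 parent=2 cost=16
7. q=(14,16) nearest=3 d=6 new=(14,16) → add node 4 parent=3 cost=22
8. q=(21,33) nearest=4 d=17 new=(20,22) → blocked by [17,22]×[22,29], reject
9. q=(15,48) nearest=4 d=32 new=(15,22) → add node 5 parent=4 cost=28
10. q=(14,16) nearest=4 d=0 → coincident, reject
11. q=(22,29) nearest=5 d=7 new=(21,28) → blocked by [17,22]×[22,29], reject
12. q=(20,33) nearest=5 d=11 new=(20,28) → blocked by [17,22]×[22,29], reject
13. q=(18,19) nearest=5 d=3 new=(18,19) → add node 6 parent=5 cost=31
14. q=(18,5) nearest=3 d=8 new=(16,5) → add node 7 parent=3 cost=22
15. q=(23,4) nearest=7 d=7 new=(22,4) → blocked by [21,23]×[0,12], reject
16. q=(19,28) nearest=5 d=6 new=(19,28) → blocked by [17,22]×[22,29], reject
17. q=(8,41) nearest=5 d=19 new=(9,28) → add node 8 parent=5 cost=34
18. q=(3,37) nearest=8 d=9 new=(3,34) → blocked by [3,6]×[29,35], reject
19. q=(19,28) nearest=5 d=6 new=(19,28) → blocked by [17,22]×[22,29], reject
20. q=(17,41) nearest=8 d=13 new=(15,34) → blocked by [12,15]×[29,41], reject
21. q=(13,32) nearest=8 d=4 new=(13,32) → blocked by [12,15]×[29,41], reject
22. q=(21,43) nearest=8 d=15 new=(15,34) → blocked by [12,15]×[29,41], reject
23. q=(9,32) nearest=8 d=4 new=(9,32) → add node 9 parent=8 cost=38
24. q=(12,40) nearest=9 d=8 new=(12,38) → blocked by [12,15]×[29,41], reject
25. q=(0,38) nearest=9 d=9 new=(3,38) → blocked by [3,6]×[29,35], reject
26. q=(21,21) nearest=6 d=3 new=(21,21) → add node 10 parent=6 cost=34
27. q=(19,35) nearest=8 d=10 new=(15,34) → blocked by [12,15]×[29,41], reject

Node count: 11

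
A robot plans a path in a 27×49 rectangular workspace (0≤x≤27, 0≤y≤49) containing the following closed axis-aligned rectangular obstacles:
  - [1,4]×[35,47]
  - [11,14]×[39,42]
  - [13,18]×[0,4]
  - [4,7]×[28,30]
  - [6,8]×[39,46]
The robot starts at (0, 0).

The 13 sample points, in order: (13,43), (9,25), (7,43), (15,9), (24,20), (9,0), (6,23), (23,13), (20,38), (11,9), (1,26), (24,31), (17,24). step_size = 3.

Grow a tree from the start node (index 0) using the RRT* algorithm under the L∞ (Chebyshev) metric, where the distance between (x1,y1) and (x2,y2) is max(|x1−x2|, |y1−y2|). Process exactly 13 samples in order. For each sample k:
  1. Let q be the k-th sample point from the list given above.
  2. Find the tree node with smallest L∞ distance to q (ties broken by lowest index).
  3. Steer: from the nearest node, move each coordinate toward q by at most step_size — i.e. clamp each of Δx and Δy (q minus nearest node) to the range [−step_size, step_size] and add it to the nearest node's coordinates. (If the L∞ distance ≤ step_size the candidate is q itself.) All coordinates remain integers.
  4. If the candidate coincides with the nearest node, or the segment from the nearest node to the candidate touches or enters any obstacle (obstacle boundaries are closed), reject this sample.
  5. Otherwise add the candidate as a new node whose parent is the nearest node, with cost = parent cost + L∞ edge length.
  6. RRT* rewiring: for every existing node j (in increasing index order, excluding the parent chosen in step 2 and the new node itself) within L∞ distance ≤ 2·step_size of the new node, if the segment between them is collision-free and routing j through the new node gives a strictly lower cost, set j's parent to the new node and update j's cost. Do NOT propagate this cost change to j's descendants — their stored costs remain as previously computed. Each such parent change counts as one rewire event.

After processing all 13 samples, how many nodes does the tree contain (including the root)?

1. q=(13,43) nearest=0 d=43 new=(3,3) → add node 1 parent=0 cost=3
2. q=(9,25) nearest=1 d=22 new=(6,6) → add node 2 parent=1 cost=6
3. q=(7,43) nearest=2 d=37 new=(7,9) → add node 3 parent=2 cost=9
4. q=(15,9) nearest=3 d=8 new=(10,9) → add node 4 parent=3 cost=12
5. q=(24,20) nearest=4 d=14 new=(13,12) → add node 5 parent=4 cost=15
6. q=(9,0) nearest=1 d=6 new=(6,0) → add node 6 parent=1 cost=6
7. q=(6,23) nearest=5 d=11 new=(10,15) → add node 7 parent=5 cost=18
8. q=(23,13) nearest=5 d=10 new=(16,13) → add node 8 parent=5 cost=18
9. q=(20,38) nearest=7 d=23 new=(13,18) → add node 9 parent=7 cost=21
10. q=(11,9) nearest=4 d=1 new=(11,9) → add node 10 parent=4 cost=13
11. q=(1,26) nearest=7 d=11 new=(7,18) → add node 11 parent=7 cost=21
12. q=(24,31) nearest=9 d=13 new=(16,21) → add node 12 parent=9 cost=24
13. q=(17,24) nearest=12 d=3 new=(17,24) → add node 13 parent=12 cost=27

Node count: 14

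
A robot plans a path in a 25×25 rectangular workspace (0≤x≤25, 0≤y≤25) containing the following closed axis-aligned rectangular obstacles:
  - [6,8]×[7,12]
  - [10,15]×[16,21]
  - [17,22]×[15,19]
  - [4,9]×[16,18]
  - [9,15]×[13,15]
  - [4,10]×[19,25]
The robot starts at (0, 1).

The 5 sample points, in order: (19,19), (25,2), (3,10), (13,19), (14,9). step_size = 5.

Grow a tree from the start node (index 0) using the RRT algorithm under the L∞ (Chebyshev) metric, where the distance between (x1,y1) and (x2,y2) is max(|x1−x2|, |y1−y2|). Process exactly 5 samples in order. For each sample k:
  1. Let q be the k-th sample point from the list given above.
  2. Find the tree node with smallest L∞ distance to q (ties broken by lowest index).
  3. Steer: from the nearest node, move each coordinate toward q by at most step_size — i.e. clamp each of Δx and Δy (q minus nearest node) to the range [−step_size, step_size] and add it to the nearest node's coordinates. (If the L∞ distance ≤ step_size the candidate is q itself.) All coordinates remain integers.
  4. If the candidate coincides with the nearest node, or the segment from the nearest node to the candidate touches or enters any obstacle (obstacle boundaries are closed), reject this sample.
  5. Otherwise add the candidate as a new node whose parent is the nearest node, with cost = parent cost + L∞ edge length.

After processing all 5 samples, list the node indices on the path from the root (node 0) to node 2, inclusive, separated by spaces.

1. q=(19,19) nearest=0 d=19 new=(5,6) → add node 1 parent=0 cost=5
2. q=(25,2) nearest=1 d=20 new=(10,2) → add node 2 parent=1 cost=10
3. q=(3,10) nearest=1 d=4 new=(3,10) → add node 3 parent=1 cost=9
4. q=(13,19) nearest=3 d=10 new=(8,15) → add node 4 parent=3 cost=14
5. q=(14,9) nearest=4 d=6 new=(13,10) → blocked by [9,15]×[13,15], reject

Path: 0 1 2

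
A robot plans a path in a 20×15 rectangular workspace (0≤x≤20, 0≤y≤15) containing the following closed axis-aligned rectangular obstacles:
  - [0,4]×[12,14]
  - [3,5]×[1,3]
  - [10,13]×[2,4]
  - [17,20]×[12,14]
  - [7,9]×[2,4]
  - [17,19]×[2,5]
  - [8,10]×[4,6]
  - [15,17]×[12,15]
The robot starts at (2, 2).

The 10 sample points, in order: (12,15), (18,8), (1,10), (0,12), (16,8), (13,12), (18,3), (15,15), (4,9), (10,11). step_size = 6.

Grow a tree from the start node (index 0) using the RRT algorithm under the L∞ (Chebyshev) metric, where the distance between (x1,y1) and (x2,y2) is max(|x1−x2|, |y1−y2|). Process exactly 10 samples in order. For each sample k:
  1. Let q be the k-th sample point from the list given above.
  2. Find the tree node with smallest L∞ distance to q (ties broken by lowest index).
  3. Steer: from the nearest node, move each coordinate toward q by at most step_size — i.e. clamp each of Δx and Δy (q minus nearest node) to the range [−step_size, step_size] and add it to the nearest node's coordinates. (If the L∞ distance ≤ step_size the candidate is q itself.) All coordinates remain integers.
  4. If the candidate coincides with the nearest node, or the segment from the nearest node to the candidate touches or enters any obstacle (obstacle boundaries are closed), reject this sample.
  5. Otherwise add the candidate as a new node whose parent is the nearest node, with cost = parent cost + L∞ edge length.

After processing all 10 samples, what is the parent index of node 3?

1. q=(12,15) nearest=0 d=13 new=(8,8) → blocked by [3,5]×[1,3], reject
2. q=(18,8) nearest=0 d=16 new=(8,8) → blocked by [3,5]×[1,3], reject
3. q=(1,10) nearest=0 d=8 new=(1,8) → add node 1 parent=0 cost=6
4. q=(0,12) nearest=1 d=4 new=(0,12) → blocked by [0,4]×[12,14], reject
5. q=(16,8) nearest=0 d=14 new=(8,8) → blocked by [3,5]×[1,3], reject
6. q=(13,12) nearest=0 d=11 new=(8,8) → blocked by [3,5]×[1,3], reject
7. q=(18,3) nearest=0 d=16 new=(8,3) → blocked by [3,5]×[1,3], reject
8. q=(15,15) nearest=0 d=13 new=(8,8) → blocked by [3,5]×[1,3], reject
9. q=(4,9) nearest=1 d=3 new=(4,9) → add node 2 parent=1 cost=9
10. q=(10,11) nearest=2 d=6 new=(10,11) → add node 3 parent=2 cost=15

Parent of node 3: 2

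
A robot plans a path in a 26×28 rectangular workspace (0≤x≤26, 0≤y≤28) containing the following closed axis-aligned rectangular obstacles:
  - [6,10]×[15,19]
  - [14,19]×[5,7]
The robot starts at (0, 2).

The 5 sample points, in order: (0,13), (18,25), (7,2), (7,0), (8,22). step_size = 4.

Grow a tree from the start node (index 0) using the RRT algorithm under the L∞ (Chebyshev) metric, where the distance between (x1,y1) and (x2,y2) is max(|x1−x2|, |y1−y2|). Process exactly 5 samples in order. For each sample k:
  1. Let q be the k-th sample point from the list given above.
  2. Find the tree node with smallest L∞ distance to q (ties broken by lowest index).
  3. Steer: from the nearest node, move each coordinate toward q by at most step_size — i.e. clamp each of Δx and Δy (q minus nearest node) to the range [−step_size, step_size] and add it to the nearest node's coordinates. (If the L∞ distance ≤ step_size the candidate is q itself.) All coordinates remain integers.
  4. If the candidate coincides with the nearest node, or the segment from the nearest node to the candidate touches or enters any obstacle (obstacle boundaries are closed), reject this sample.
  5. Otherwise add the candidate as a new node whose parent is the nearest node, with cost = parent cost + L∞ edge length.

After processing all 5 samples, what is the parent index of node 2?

1. q=(0,13) nearest=0 d=11 new=(0,6) → add node 1 parent=0 cost=4
2. q=(18,25) nearest=1 d=19 new=(4,10) → add node 2 parent=1 cost=8
3. q=(7,2) nearest=0 d=7 new=(4,2) → add node 3 parent=0 cost=4
4. q=(7,0) nearest=3 d=3 new=(7,0) → add node 4 parent=3 cost=7
5. q=(8,22) nearest=2 d=12 new=(8,14) → add node 5 parent=2 cost=12

Parent of node 2: 1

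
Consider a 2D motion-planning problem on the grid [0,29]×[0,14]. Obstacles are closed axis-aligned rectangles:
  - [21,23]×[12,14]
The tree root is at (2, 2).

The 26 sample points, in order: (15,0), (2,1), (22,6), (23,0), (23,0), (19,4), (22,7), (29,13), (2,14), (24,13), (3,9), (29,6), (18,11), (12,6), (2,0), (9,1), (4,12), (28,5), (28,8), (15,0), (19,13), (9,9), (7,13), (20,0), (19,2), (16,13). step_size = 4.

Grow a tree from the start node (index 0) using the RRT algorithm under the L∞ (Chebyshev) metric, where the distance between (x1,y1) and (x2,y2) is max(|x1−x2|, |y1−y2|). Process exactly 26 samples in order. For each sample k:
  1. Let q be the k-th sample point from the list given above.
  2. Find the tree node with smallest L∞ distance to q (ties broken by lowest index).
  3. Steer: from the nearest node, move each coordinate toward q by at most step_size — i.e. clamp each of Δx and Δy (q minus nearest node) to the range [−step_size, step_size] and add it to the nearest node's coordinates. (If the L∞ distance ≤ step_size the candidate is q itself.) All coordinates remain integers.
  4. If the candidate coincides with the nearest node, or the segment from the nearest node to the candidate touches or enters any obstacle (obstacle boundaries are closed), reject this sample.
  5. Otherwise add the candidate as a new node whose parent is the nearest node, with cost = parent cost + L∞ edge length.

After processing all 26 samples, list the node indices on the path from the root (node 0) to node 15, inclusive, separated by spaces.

1. q=(15,0) nearest=0 d=13 new=(6,0) → add node 1 parent=0 cost=4
2. q=(2,1) nearest=0 d=1 new=(2,1) → add node 2 parent=0 cost=1
3. q=(22,6) nearest=1 d=16 new=(10,4) → add node 3 parent=1 cost=8
4. q=(23,0) nearest=3 d=13 new=(14,0) → add node 4 parent=3 cost=12
5. q=(23,0) nearest=4 d=9 new=(18,0) → add node 5 parent=4 cost=16
6. q=(19,4) nearest=5 d=4 new=(19,4) → add node 6 parent=5 cost=20
7. q=(22,7) nearest=6 d=3 new=(22,7) → add node 7 parent=6 cost=23
8. q=(29,13) nearest=7 d=7 new=(26,11) → add node 8 parent=7 cost=27
9. q=(2,14) nearest=3 d=10 new=(6,8) → add node 9 parent=3 cost=12
10. q=(24,13) nearest=8 d=2 new=(24,13) → add node 10 parent=8 cost=29
11. q=(3,9) nearest=9 d=3 new=(3,9) → add node 11 parent=9 cost=15
12. q=(29,6) nearest=8 d=5 new=(29,7) → add node 12 parent=8 cost=31
13. q=(18,11) nearest=7 d=4 new=(18,11) → add node 13 parent=7 cost=27
14. q=(12,6) nearest=3 d=2 new=(12,6) → add node 14 parent=3 cost=10
15. q=(2,0) nearest=2 d=1 new=(2,0) → add node 15 parent=2 cost=2
16. q=(9,1) nearest=1 d=3 new=(9,1) → add node 16 parent=1 cost=7
17. q=(4,12) nearest=11 d=3 new=(4,12) → add node 17 parent=11 cost=18
18. q=(28,5) nearest=12 d=2 new=(28,5) → add node 18 parent=12 cost=33
19. q=(28,8) nearest=12 d=1 new=(28,8) → add node 19 parent=12 cost=32
20. q=(15,0) nearest=4 d=1 new=(15,0) → add node 20 parent=4 cost=13
21. q=(19,13) nearest=13 d=2 new=(19,13) → add node 21 parent=13 cost=29
22. q=(9,9) nearest=9 d=3 new=(9,9) → add node 22 parent=9 cost=15
23. q=(7,13) nearest=17 d=3 new=(7,13) → add node 23 parent=17 cost=21
24. q=(20,0) nearest=5 d=2 new=(20,0) → add node 24 parent=5 cost=18
25. q=(19,2) nearest=5 d=2 new=(19,2) → add node 25 parent=5 cost=18
26. q=(16,13) nearest=13 d=2 new=(16,13) → add node 26 parent=13 cost=29

Path: 0 2 15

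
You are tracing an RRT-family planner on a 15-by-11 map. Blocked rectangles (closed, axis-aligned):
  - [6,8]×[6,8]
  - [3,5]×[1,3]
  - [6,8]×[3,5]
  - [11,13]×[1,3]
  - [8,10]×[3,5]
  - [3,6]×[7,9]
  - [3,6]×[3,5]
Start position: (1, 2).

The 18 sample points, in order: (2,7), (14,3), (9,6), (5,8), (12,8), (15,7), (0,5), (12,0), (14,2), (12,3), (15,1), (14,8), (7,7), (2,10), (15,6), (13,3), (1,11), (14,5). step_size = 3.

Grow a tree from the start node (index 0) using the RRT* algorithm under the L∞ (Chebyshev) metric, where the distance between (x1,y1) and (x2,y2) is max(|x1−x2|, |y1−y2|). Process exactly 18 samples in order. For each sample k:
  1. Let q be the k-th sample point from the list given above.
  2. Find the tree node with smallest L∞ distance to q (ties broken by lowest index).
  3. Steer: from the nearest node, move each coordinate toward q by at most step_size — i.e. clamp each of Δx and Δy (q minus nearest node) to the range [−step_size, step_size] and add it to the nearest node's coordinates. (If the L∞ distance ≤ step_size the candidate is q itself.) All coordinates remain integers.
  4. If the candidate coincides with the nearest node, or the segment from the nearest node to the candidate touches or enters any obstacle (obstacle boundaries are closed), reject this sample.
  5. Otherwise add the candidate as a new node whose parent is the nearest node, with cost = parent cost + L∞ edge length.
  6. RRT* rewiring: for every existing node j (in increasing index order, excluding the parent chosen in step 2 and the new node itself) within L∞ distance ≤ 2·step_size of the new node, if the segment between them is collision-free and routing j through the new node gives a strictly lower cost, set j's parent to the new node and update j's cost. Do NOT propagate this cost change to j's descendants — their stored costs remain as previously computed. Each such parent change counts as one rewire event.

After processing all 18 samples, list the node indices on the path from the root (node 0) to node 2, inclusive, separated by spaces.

1. q=(2,7) nearest=0 d=5 new=(2,5) → add node 1 parent=0 cost=3
2. q=(14,3) nearest=1 d=12 new=(5,3) → blocked by [3,5]×[1,3], reject
3. q=(9,6) nearest=1 d=7 new=(5,6) → add node 2 parent=1 cost=6
4. q=(5,8) nearest=2 d=2 new=(5,8) → blocked by [3,6]×[7,9], reject
5. q=(12,8) nearest=2 d=7 new=(8,8) → blocked by [6,8]×[6,8], reject
6. q=(15,7) nearest=2 d=10 new=(8,7) → blocked by [6,8]×[6,8], reject
7. q=(0,5) nearest=1 d=2 new=(0,5) → add node 3 parent=1 cost=5
8. q=(12,0) nearest=2 d=7 new=(8,3) → blocked by [6,8]×[3,5], reject
9. q=(14,2) nearest=2 d=9 new=(8,3) → blocked by [6,8]×[3,5], reject
10. q=(12,3) nearest=2 d=7 new=(8,3) → blocked by [6,8]×[3,5], reject
11. q=(15,1) nearest=2 d=10 new=(8,3) → blocked by [6,8]×[3,5], reject
12. q=(14,8) nearest=2 d=9 new=(8,8) → blocked by [6,8]×[6,8], reject
13. q=(7,7) nearest=2 d=2 new=(7,7) → blocked by [6,8]×[6,8], reject
14. q=(2,10) nearest=2 d=4 new=(2,9) → blocked by [3,6]×[7,9], reject
15. q=(15,6) nearest=2 d=10 new=(8,6) → blocked by [6,8]×[6,8], reject
16. q=(13,3) nearest=2 d=8 new=(8,3) → blocked by [6,8]×[3,5], reject
17. q=(1,11) nearest=2 d=5 new=(2,9) → blocked by [3,6]×[7,9], reject
18. q=(14,5) nearest=2 d=9 new=(8,5) → blocked by [6,8]×[3,5], reject

Path: 0 1 2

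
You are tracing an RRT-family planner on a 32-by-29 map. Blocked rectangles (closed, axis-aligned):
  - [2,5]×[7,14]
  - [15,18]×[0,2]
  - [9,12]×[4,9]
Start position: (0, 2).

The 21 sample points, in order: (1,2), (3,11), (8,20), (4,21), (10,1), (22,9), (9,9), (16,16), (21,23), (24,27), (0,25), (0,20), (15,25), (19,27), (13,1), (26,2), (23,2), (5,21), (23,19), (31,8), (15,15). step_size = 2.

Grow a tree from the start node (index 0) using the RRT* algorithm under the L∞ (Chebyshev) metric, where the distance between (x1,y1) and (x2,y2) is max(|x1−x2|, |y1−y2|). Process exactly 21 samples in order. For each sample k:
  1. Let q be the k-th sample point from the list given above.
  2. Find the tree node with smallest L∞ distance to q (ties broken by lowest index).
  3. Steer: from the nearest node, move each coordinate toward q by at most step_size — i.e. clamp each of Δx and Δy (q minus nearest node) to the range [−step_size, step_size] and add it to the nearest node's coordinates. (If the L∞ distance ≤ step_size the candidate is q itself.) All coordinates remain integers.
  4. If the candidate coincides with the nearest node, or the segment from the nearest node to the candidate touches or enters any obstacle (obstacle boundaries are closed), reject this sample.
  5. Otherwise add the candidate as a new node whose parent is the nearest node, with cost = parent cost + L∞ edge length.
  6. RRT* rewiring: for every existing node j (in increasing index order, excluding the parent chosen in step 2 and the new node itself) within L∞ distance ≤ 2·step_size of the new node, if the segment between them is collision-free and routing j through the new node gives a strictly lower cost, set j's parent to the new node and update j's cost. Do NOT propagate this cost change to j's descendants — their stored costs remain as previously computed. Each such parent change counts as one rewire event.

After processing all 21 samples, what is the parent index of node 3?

Parent of node 3: 2

1. q=(1,2) nearest=0 d=1 new=(1,2) → add node 1 parent=0 cost=1
2. q=(3,11) nearest=0 d=9 new=(2,4) → add node 2 parent=0 cost=2
3. q=(8,20) nearest=2 d=16 new=(4,6) → add node 3 parent=2 cost=4
4. q=(4,21) nearest=3 d=15 new=(4,8) → blocked by [2,5]×[7,14], reject
5. q=(10,1) nearest=3 d=6 new=(6,4) → add node 4 parent=3 cost=6
6. q=(22,9) nearest=4 d=16 new=(8,6) → add node 5 parent=4 cost=8
7. q=(9,9) nearest=5 d=3 new=(9,8) → blocked by [9,12]×[4,9], reject
8. q=(16,16) nearest=5 d=10 new=(10,8) → blocked by [9,12]×[4,9], reject
9. q=(21,23) nearest=3 d=17 new=(6,8) → blocked by [2,5]×[7,14], reject
10. q=(24,27) nearest=3 d=21 new=(6,8) → blocked by [2,5]×[7,14], reject
11. q=(0,25) nearest=3 d=19 new=(2,8) → blocked by [2,5]×[7,14], reject
12. q=(0,20) nearest=3 d=14 new=(2,8) → blocked by [2,5]×[7,14], reject
13. q=(15,25) nearest=3 d=19 new=(6,8) → blocked by [2,5]×[7,14], reject
14. q=(19,27) nearest=3 d=21 new=(6,8) → blocked by [2,5]×[7,14], reject
15. q=(13,1) nearest=5 d=5 new=(10,4) → blocked by [9,12]×[4,9], reject
16. q=(26,2) nearest=5 d=18 new=(10,4) → blocked by [9,12]×[4,9], reject
17. q=(23,2) nearest=5 d=15 new=(10,4) → blocked by [9,12]×[4,9], reject
18. q=(5,21) nearest=3 d=15 new=(5,8) → blocked by [2,5]×[7,14], reject
19. q=(23,19) nearest=5 d=15 new=(10,8) → blocked by [9,12]×[4,9], reject
20. q=(31,8) nearest=5 d=23 new=(10,8) → blocked by [9,12]×[4,9], reject
21. q=(15,15) nearest=5 d=9 new=(10,8) → blocked by [9,12]×[4,9], reject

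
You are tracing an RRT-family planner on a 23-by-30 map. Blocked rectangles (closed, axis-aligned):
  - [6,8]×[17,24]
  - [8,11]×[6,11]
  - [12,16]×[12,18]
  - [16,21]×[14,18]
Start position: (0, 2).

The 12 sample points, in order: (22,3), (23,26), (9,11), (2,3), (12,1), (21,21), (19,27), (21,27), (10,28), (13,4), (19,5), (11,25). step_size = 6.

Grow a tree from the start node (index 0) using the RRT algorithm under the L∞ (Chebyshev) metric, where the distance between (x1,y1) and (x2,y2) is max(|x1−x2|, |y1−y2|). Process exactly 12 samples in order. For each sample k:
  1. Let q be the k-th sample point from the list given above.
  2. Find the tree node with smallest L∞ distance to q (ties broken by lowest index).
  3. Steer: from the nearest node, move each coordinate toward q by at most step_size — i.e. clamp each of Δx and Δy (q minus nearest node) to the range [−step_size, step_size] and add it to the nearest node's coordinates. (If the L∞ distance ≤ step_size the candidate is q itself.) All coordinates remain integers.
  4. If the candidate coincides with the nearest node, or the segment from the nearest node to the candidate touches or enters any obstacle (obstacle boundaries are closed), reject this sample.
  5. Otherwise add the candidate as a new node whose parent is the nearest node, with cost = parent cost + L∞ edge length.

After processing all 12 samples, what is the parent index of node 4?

1. q=(22,3) nearest=0 d=22 new=(6,3) → add node 1 parent=0 cost=6
2. q=(23,26) nearest=1 d=23 new=(12,9) → blocked by [8,11]×[6,11], reject
3. q=(9,11) nearest=1 d=8 new=(9,9) → blocked by [8,11]×[6,11], reject
4. q=(2,3) nearest=0 d=2 new=(2,3) → add node 2 parent=0 cost=2
5. q=(12,1) nearest=1 d=6 new=(12,1) → add node 3 parent=1 cost=12
6. q=(21,21) nearest=1 d=18 new=(12,9) → blocked by [8,11]×[6,11], reject
7. q=(19,27) nearest=1 d=24 new=(12,9) → blocked by [8,11]×[6,11], reject
8. q=(21,27) nearest=1 d=24 new=(12,9) → blocked by [8,11]×[6,11], reject
9. q=(10,28) nearest=1 d=25 new=(10,9) → blocked by [8,11]×[6,11], reject
10. q=(13,4) nearest=3 d=3 new=(13,4) → add node 4 parent=3 cost=15
11. q=(19,5) nearest=4 d=6 new=(19,5) → add node 5 parent=4 cost=21
12. q=(11,25) nearest=5 d=20 new=(13,11) → add node 6 parent=5 cost=27

Parent of node 4: 3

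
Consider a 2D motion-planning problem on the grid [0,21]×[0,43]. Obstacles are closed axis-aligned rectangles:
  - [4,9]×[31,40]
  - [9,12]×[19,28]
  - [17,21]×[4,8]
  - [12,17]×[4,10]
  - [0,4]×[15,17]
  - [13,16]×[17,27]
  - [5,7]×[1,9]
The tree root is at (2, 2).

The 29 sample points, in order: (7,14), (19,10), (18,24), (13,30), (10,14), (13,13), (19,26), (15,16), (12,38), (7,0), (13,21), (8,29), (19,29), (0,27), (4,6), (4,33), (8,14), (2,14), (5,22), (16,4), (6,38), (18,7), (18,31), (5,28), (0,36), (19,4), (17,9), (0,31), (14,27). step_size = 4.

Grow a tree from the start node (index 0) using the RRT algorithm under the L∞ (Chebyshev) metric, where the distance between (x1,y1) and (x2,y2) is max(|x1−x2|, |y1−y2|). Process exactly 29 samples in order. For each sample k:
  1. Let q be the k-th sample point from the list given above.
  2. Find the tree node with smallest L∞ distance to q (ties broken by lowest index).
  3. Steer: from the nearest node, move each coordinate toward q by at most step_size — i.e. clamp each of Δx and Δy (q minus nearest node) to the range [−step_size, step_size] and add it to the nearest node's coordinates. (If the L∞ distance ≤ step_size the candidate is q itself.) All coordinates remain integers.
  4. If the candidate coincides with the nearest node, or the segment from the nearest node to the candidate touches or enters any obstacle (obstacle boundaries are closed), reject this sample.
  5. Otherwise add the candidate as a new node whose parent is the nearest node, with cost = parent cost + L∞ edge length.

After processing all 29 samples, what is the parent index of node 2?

Parent of node 2: 0

1. q=(7,14) nearest=0 d=12 new=(6,6) → blocked by [5,7]×[1,9], reject
2. q=(19,10) nearest=0 d=17 new=(6,6) → blocked by [5,7]×[1,9], reject
3. q=(18,24) nearest=0 d=22 new=(6,6) → blocked by [5,7]×[1,9], reject
4. q=(13,30) nearest=0 d=28 new=(6,6) → blocked by [5,7]×[1,9], reject
5. q=(10,14) nearest=0 d=12 new=(6,6) → blocked by [5,7]×[1,9], reject
6. q=(13,13) nearest=0 d=11 new=(6,6) → blocked by [5,7]×[1,9], reject
7. q=(19,26) nearest=0 d=24 new=(6,6) → blocked by [5,7]×[1,9], reject
8. q=(15,16) nearest=0 d=14 new=(6,6) → blocked by [5,7]×[1,9], reject
9. q=(12,38) nearest=0 d=36 new=(6,6) → blocked by [5,7]×[1,9], reject
10. q=(7,0) nearest=0 d=5 new=(6,0) → add node 1 parent=0 cost=4
11. q=(13,21) nearest=0 d=19 new=(6,6) → blocked by [5,7]×[1,9], reject
12. q=(8,29) nearest=0 d=27 new=(6,6) → blocked by [5,7]×[1,9], reject
13. q=(19,29) nearest=0 d=27 new=(6,6) → blocked by [5,7]×[1,9], reject
14. q=(0,27) nearest=0 d=25 new=(0,6) → add node 2 parent=0 cost=4
15. q=(4,6) nearest=0 d=4 new=(4,6) → add node 3 parent=0 cost=4
16. q=(4,33) nearest=2 d=27 new=(4,10) → add node 4 parent=2 cost=8
17. q=(8,14) nearest=4 d=4 new=(8,14) → add node 5 parent=4 cost=12
18. q=(2,14) nearest=4 d=4 new=(2,14) → add node 6 parent=4 cost=12
19. q=(5,22) nearest=5 d=8 new=(5,18) → add node 7 parent=5 cost=16
20. q=(16,4) nearest=1 d=10 new=(10,4) → blocked by [5,7]×[1,9], reject
21. q=(6,38) nearest=7 d=20 new=(6,22) → add node 8 parent=7 cost=20
22. q=(18,7) nearest=5 d=10 new=(12,10) → blocked by [12,17]×[4,10], reject
23. q=(18,31) nearest=8 d=12 new=(10,26) → blocked by [9,12]×[19,28], reject
24. q=(5,28) nearest=8 d=6 new=(5,26) → add node 9 parent=8 cost=24
25. q=(0,36) nearest=9 d=10 new=(1,30) → add node 10 parent=9 cost=28
26. q=(19,4) nearest=5 d=11 new=(12,10) → blocked by [12,17]×[4,10], reject
27. q=(17,9) nearest=5 d=9 new=(12,10) → blocked by [12,17]×[4,10], reject
28. q=(0,31) nearest=10 d=1 new=(0,31) → add node 11 parent=10 cost=29
29. q=(14,27) nearest=8 d=8 new=(10,26) → blocked by [9,12]×[19,28], reject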